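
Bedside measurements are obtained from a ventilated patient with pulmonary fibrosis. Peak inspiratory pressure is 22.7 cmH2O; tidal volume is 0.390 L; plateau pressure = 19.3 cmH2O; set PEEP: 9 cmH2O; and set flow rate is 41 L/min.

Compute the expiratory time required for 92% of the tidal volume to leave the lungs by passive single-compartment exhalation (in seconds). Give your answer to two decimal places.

Flow: 41 L/min ÷ 60 = 0.6833 L/s.
R = (PIP − Pplat)/V̇ = (22.7 − 19.3) / 0.6833 = 3.4/0.6833 = 4.976 cmH2O·s/L.
C = Vt/(Pplat − PEEP) = 390.0 / (19.3 − 9) = 390.0/10.3 = 37.864 mL/cmH2O.
τ = R × C = 4.976 × 0.03786 L/cmH2O = 0.1884 s.
t = −τ·ln(1 − 0.92) = −0.1884·ln(0.08) = 0.4758 s.

0.48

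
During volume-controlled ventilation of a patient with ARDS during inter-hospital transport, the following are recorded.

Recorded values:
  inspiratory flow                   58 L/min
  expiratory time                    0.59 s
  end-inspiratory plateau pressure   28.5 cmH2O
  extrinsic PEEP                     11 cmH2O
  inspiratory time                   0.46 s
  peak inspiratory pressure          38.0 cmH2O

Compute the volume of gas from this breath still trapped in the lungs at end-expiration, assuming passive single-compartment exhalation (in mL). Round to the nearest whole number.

42

Flow: 58 L/min ÷ 60 = 0.9667 L/s.
Vt = flow × Ti = 0.9667 L/s × 0.46 s × 1000 mL/L = 444.68 mL.
R = (PIP − Pplat)/V̇ = (38.0 − 28.5) / 0.9667 = 9.5/0.9667 = 9.827 cmH2O·s/L.
C = Vt/(Pplat − PEEP) = 444.68 / (28.5 − 11) = 444.68/17.5 = 25.41 mL/cmH2O.
τ = R × C = 9.827 × 0.02541 L/cmH2O = 0.2497 s.
Fraction remaining = e^(−Te/τ) = e^(−0.59/0.2497) = 0.09415.
Trapped volume = 444.68 × 0.09415 = 41.867 mL.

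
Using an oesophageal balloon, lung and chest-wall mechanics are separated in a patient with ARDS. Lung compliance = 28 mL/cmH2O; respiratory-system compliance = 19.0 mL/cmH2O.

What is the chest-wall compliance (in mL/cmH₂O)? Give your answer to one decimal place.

1/Ccw = 1/Crs − 1/CL.
1/Ccw = 1/19.0 − 1/28 = 0.01692.
Ccw = 59.102 mL/cmH2O.

59.1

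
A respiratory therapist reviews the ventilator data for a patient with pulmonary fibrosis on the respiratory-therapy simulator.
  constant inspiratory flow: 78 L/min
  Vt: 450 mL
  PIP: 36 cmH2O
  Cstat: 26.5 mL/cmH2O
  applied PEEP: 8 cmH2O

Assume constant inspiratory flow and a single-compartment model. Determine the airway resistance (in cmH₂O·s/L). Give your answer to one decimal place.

8.5

Flow: 78 L/min ÷ 60 = 1.3 L/s.
Equation of motion (constant flow): PIP = Vt/C + R·V̇ + PEEP.
R·V̇ = PIP − Vt/C − PEEP = 36 − 450/26.5 − 8 = 36 − 16.981 − 8 = 11.019 cmH2O.
R = 11.019 / 1.3 = 8.476 cmH2O·s/L.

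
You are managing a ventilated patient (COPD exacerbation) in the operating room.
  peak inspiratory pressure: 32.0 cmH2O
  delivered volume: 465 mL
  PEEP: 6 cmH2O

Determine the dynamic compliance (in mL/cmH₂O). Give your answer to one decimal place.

17.9

Dynamic compliance = Vt / (PIP − PEEP) = 465 / (32.0 − 6) = 465 / 26.0 = 17.885 mL/cmH2O.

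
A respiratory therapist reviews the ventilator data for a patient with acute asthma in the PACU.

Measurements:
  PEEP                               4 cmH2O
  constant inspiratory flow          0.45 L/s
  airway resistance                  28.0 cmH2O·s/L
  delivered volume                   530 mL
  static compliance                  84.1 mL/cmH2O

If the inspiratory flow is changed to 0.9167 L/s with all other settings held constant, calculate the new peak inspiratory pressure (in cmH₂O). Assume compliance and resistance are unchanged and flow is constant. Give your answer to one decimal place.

PIP = Vt/C + R·V̇ + PEEP (constant-flow equation of motion).
Only the resistive term changes: ΔPIP = R × ΔV̇ = 28.0 × (0.9167 − 0.45) = 28.0 × 0.4667 = 13.068 cmH2O.
Original PIP = 530/84.1 + 28.0×0.45 + 4 = 22.902 cmH2O; new PIP = 22.902 + (13.068) = 35.97 cmH2O.

36.0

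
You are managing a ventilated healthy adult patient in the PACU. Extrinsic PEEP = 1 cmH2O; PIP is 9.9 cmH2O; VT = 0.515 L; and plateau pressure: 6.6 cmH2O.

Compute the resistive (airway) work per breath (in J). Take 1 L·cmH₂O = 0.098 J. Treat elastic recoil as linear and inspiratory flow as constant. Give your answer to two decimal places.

0.17

With constant inspiratory flow the resistive pressure is constant at PIP − Pplat = 9.9 − 6.6 = 3.3 cmH2O, so resistive work = 3.3 × 0.515 = 1.7 L·cmH2O.
× 0.098 J/(L·cmH2O) → 0.1666 J.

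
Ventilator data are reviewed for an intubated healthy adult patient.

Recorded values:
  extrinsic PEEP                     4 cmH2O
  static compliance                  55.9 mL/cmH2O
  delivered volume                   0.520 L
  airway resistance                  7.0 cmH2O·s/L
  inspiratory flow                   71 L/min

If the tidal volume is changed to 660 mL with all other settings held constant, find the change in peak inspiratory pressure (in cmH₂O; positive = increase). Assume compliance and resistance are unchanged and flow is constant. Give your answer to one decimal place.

2.5

PIP = Vt/C + R·V̇ + PEEP (constant-flow equation of motion).
Only the elastic term changes: ΔPIP = ΔVt / C = (660 − 520) / 55.9 = 2.504 cmH2O.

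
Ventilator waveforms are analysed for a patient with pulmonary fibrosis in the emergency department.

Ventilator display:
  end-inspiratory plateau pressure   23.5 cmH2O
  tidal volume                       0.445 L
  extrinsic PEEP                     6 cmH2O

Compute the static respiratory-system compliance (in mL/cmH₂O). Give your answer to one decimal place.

Cstat = Vt / (Pplat − PEEP) = 445 / (23.5 − 6) = 445 / 17.5 = 25.429 mL/cmH2O.

25.4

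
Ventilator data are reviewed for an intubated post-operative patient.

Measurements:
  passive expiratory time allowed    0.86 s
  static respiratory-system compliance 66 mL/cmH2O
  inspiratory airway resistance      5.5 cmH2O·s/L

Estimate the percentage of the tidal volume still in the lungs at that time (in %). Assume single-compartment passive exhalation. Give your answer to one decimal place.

τ = R × C = 5.5 × 66 mL/cmH2O = 5.5 × 0.066 L/cmH2O = 0.363 s.
Passive exhalation: V(t)/V₀ = e^(−t/τ) = e^(−0.86/0.363) = 0.09356.
Fraction remaining = 0.09356 → 9.356%.

9.4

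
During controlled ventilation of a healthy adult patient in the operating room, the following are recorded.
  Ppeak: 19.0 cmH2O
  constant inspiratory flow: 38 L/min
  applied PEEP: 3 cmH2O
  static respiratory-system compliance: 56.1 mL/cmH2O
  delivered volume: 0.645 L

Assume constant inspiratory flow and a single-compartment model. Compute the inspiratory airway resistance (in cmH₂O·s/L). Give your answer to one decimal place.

7.1

Flow: 38 L/min ÷ 60 = 0.6333 L/s.
Equation of motion (constant flow): PIP = Vt/C + R·V̇ + PEEP.
R·V̇ = PIP − Vt/C − PEEP = 19.0 − 645/56.1 − 3 = 19.0 − 11.497 − 3 = 4.503 cmH2O.
R = 4.503 / 0.6333 = 7.11 cmH2O·s/L.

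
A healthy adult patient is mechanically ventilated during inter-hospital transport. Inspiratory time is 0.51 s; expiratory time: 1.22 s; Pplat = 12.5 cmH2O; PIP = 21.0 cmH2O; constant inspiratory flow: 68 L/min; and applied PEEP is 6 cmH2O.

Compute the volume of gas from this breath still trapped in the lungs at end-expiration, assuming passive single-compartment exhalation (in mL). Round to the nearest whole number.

93

Flow: 68 L/min ÷ 60 = 1.1333 L/s.
Vt = flow × Ti = 1.1333 L/s × 0.51 s × 1000 mL/L = 577.98 mL.
R = (PIP − Pplat)/V̇ = (21.0 − 12.5) / 1.1333 = 8.5/1.1333 = 7.5 cmH2O·s/L.
C = Vt/(Pplat − PEEP) = 577.98 / (12.5 − 6) = 577.98/6.5 = 88.92 mL/cmH2O.
τ = R × C = 7.5 × 0.08892 L/cmH2O = 0.6669 s.
Fraction remaining = e^(−Te/τ) = e^(−1.22/0.6669) = 0.1605.
Trapped volume = 577.98 × 0.1605 = 92.766 mL.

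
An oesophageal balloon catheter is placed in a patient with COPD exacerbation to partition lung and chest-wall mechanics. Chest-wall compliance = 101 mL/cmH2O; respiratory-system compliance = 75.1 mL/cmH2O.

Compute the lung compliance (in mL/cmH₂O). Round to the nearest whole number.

293

1/CL = 1/Crs − 1/Ccw.
1/CL = 1/75.1 − 1/101 = 0.003415.
CL = 292.83 mL/cmH2O.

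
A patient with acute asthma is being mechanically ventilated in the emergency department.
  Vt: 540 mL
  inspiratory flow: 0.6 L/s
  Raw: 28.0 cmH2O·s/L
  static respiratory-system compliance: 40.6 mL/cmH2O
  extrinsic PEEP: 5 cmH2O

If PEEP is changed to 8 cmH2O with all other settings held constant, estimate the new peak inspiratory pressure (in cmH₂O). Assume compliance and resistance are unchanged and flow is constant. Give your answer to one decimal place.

38.1

PIP = Vt/C + R·V̇ + PEEP (constant-flow equation of motion).
Only the baseline term changes: ΔPIP = ΔPEEP = 8 − 5 = 3.0 cmH2O.
Original PIP = 540/40.6 + 28.0×0.6 + 5 = 35.1 cmH2O; new PIP = 35.1 + (3.0) = 38.1 cmH2O.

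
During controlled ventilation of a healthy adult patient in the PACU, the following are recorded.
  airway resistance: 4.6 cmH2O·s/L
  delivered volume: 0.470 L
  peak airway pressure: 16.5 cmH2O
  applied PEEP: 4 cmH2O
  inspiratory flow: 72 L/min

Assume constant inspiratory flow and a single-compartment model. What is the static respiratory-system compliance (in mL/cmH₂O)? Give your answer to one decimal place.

67.3

Flow: 72 L/min ÷ 60 = 1.2 L/s.
Equation of motion (constant flow): PIP = Vt/C + R·V̇ + PEEP.
Vt/C = PIP − R·V̇ − PEEP = 16.5 − 4.6×1.2 − 4 = 16.5 − 5.52 − 4 = 6.98 cmH2O.
C = Vt / 6.98 = 470 / 6.98 = 67.335 mL/cmH2O.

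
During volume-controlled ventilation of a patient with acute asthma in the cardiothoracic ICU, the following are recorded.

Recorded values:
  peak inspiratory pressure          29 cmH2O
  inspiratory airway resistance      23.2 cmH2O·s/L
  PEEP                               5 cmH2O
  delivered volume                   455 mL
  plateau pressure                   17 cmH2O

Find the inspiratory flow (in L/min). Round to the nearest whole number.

flow = (PIP − Pplat) / Raw = (29 − 17) / 23.2 = 0.5172 L/s × 60 = 31.032 L/min.

31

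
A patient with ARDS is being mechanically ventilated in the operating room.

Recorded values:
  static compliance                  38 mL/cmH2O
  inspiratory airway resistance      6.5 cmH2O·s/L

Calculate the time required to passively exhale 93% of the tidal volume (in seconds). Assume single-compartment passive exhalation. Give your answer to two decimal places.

τ = R × C = 6.5 × 38 mL/cmH2O = 6.5 × 0.038 L/cmH2O = 0.247 s.
Exhaled fraction f = 1 − e^(−t/τ) → t = −τ·ln(1 − f) = −0.247·ln(0.07) = 0.6568 s.

0.66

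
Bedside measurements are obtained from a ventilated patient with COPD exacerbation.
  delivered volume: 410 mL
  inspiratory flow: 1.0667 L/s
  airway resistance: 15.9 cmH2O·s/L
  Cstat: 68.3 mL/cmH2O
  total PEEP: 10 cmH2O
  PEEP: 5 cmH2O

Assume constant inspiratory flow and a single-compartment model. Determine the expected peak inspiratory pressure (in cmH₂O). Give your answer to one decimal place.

Total PEEP = 10 cmH2O (set 5 + intrinsic 5); this is the baseline alveolar pressure.
Equation of motion (constant flow): PIP = Vt/C + R·V̇ + PEEP.
PIP = 410/68.3 + 15.9×1.0667 + 10 = 6.003 + 16.961 + 10 = 32.964 cmH2O.

33.0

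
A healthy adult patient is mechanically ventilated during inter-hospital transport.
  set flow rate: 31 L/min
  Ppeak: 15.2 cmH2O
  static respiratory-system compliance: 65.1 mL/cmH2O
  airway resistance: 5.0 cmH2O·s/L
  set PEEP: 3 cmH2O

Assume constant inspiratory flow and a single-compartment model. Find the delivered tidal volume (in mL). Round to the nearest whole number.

Flow: 31 L/min ÷ 60 = 0.5167 L/s.
Equation of motion (constant flow): PIP = Vt/C + R·V̇ + PEEP.
Vt/C = PIP − R·V̇ − PEEP = 15.2 − 2.584 − 3 = 9.616 cmH2O.
Vt = C × 9.616 = 65.1 × 9.616 = 626.0 mL.

626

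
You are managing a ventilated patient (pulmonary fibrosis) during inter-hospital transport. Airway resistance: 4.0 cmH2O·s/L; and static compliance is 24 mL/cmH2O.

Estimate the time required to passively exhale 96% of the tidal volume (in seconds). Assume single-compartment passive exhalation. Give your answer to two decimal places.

0.31

τ = R × C = 4.0 × 24 mL/cmH2O = 4.0 × 0.024 L/cmH2O = 0.096 s.
Exhaled fraction f = 1 − e^(−t/τ) → t = −τ·ln(1 − f) = −0.096·ln(0.04) = 0.309 s.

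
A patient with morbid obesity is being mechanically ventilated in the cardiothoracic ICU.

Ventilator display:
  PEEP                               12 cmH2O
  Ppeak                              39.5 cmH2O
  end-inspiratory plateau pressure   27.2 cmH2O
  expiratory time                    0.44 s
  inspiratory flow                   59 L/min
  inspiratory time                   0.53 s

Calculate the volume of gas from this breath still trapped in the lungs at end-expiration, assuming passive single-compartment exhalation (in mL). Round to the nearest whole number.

187

Flow: 59 L/min ÷ 60 = 0.9833 L/s.
Vt = flow × Ti = 0.9833 L/s × 0.53 s × 1000 mL/L = 521.15 mL.
R = (PIP − Pplat)/V̇ = (39.5 − 27.2) / 0.9833 = 12.3/0.9833 = 12.509 cmH2O·s/L.
C = Vt/(Pplat − PEEP) = 521.15 / (27.2 − 12) = 521.15/15.2 = 34.286 mL/cmH2O.
τ = R × C = 12.509 × 0.03429 L/cmH2O = 0.4289 s.
Fraction remaining = e^(−Te/τ) = e^(−0.44/0.4289) = 0.3585.
Trapped volume = 521.15 × 0.3585 = 186.83 mL.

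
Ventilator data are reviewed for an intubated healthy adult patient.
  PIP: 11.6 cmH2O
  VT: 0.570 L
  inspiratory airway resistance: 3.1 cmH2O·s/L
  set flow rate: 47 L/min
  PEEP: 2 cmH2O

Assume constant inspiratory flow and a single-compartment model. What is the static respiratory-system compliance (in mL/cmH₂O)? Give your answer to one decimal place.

Flow: 47 L/min ÷ 60 = 0.7833 L/s.
Equation of motion (constant flow): PIP = Vt/C + R·V̇ + PEEP.
Vt/C = PIP − R·V̇ − PEEP = 11.6 − 3.1×0.7833 − 2 = 11.6 − 2.428 − 2 = 7.172 cmH2O.
C = Vt / 7.172 = 570 / 7.172 = 79.476 mL/cmH2O.

79.5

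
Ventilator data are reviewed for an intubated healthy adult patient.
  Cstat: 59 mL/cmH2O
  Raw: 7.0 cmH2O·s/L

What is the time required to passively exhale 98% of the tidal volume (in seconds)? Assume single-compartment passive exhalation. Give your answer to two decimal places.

1.62

τ = R × C = 7.0 × 59 mL/cmH2O = 7.0 × 0.059 L/cmH2O = 0.413 s.
Exhaled fraction f = 1 − e^(−t/τ) → t = −τ·ln(1 − f) = −0.413·ln(0.02) = 1.616 s.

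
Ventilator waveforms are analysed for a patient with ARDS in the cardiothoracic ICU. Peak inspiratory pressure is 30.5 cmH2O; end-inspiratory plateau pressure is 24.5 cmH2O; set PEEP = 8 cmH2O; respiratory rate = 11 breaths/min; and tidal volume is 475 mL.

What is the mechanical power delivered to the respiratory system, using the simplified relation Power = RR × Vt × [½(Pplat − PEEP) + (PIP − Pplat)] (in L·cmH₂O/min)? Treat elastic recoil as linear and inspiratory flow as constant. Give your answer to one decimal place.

Per-breath work = Vt × [½(Pplat−PEEP) + (PIP−Pplat)] = 0.475 × [0.5×16.5 + 6.0] = 0.475 × 14.25 = 6.769 L·cmH2O.
Power = 11 × 6.769 = 74.459 L·cmH2O/min.

74.5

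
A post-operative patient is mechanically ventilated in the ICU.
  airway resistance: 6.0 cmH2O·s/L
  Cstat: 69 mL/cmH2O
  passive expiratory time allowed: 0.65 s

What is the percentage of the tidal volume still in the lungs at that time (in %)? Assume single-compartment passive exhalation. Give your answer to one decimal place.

τ = R × C = 6.0 × 69 mL/cmH2O = 6.0 × 0.069 L/cmH2O = 0.414 s.
Passive exhalation: V(t)/V₀ = e^(−t/τ) = e^(−0.65/0.414) = 0.208.
Fraction remaining = 0.208 → 20.8%.

20.8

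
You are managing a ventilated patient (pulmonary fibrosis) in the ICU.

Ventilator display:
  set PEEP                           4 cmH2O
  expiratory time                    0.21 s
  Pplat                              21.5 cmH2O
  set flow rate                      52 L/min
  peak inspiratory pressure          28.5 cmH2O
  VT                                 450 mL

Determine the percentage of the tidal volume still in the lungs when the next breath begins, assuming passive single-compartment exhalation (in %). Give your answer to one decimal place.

Flow: 52 L/min ÷ 60 = 0.8667 L/s.
R = (PIP − Pplat)/V̇ = (28.5 − 21.5) / 0.8667 = 7.0/0.8667 = 8.077 cmH2O·s/L.
C = Vt/(Pplat − PEEP) = 450.0 / (21.5 − 4) = 450.0/17.5 = 25.714 mL/cmH2O.
τ = R × C = 8.077 × 0.02571 L/cmH2O = 0.2077 s.
Fraction remaining at end-expiration = e^(−Te/τ) = e^(−0.21/0.2077) = 0.3638 → 36.38%.

36.4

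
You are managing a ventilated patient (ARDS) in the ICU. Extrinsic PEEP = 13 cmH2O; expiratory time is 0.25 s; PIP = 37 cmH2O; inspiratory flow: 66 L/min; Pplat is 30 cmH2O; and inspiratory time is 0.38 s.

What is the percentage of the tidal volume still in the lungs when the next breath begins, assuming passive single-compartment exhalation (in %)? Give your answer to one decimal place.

Flow: 66 L/min ÷ 60 = 1.1 L/s.
Vt = flow × Ti = 1.1 L/s × 0.38 s × 1000 mL/L = 418.0 mL.
R = (PIP − Pplat)/V̇ = (37 − 30) / 1.1 = 7.0/1.1 = 6.364 cmH2O·s/L.
C = Vt/(Pplat − PEEP) = 418.0 / (30 − 13) = 418.0/17.0 = 24.588 mL/cmH2O.
τ = R × C = 6.364 × 0.02459 L/cmH2O = 0.1565 s.
Fraction remaining at end-expiration = e^(−Te/τ) = e^(−0.25/0.1565) = 0.2024 → 20.24%.

20.2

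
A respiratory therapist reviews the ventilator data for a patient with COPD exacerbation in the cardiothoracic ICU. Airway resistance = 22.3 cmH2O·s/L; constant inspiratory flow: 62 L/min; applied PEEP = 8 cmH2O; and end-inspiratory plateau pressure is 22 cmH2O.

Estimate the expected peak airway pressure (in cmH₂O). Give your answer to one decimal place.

Flow: 62 L/min ÷ 60 = 1.0333 L/s.
PIP = Pplat + Raw × flow = 22 + 22.3 × 1.0333 = 22 + 23.043 = 45.043 cmH2O.

45.0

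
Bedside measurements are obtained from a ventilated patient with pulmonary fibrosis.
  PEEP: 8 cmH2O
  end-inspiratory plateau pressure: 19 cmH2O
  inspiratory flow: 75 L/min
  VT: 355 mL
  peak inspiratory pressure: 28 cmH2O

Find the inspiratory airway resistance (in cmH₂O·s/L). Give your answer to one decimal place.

7.2

Flow: 75 L/min ÷ 60 = 1.25 L/s.
Raw = (PIP − Pplat) / flow = (28 − 19) / 1.25 = 9.0 / 1.25 = 7.2 cmH2O·s/L.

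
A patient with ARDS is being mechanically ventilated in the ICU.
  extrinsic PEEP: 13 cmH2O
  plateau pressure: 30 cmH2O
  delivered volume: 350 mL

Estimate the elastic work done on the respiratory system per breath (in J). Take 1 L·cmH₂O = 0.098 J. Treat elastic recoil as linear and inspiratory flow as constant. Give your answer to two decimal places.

0.29

Elastic work ≈ ½ × (Pplat − PEEP) × Vt = 0.5 × (30 − 13) × 0.350 L = 0.5 × 17.0 × 0.350 = 2.975 L·cmH2O.
× 0.098 J/(L·cmH2O) → 0.2916 J.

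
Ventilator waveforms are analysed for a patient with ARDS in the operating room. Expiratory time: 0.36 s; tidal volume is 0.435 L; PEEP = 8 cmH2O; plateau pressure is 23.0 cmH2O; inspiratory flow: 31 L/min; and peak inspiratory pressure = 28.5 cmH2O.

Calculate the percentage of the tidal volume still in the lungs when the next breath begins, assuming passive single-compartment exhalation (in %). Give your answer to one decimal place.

Flow: 31 L/min ÷ 60 = 0.5167 L/s.
R = (PIP − Pplat)/V̇ = (28.5 − 23.0) / 0.5167 = 5.5/0.5167 = 10.644 cmH2O·s/L.
C = Vt/(Pplat − PEEP) = 435.0 / (23.0 − 8) = 435.0/15.0 = 29.0 mL/cmH2O.
τ = R × C = 10.644 × 0.029 L/cmH2O = 0.3087 s.
Fraction remaining at end-expiration = e^(−Te/τ) = e^(−0.36/0.3087) = 0.3116 → 31.16%.

31.2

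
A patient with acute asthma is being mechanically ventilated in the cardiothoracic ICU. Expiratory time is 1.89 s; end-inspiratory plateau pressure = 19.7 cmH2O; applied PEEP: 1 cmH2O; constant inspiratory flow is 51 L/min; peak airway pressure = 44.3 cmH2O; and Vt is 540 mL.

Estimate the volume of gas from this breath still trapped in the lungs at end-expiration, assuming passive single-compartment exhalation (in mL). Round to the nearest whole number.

56

Flow: 51 L/min ÷ 60 = 0.85 L/s.
R = (PIP − Pplat)/V̇ = (44.3 − 19.7) / 0.85 = 24.6/0.85 = 28.941 cmH2O·s/L.
C = Vt/(Pplat − PEEP) = 540.0 / (19.7 − 1) = 540.0/18.7 = 28.877 mL/cmH2O.
τ = R × C = 28.941 × 0.02888 L/cmH2O = 0.8358 s.
Fraction remaining = e^(−Te/τ) = e^(−1.89/0.8358) = 0.1042.
Trapped volume = 540.0 × 0.1042 = 56.268 mL.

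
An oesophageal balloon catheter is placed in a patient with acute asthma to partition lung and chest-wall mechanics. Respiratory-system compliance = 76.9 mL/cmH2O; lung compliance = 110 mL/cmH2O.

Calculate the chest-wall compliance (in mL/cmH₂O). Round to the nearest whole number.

1/Ccw = 1/Crs − 1/CL.
1/Ccw = 1/76.9 − 1/110 = 0.003913.
Ccw = 255.56 mL/cmH2O.

256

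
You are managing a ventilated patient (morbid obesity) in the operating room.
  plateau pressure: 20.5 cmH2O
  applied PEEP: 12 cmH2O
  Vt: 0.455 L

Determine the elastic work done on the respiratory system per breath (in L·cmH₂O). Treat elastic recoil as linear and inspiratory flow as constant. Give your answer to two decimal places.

Elastic work ≈ ½ × (Pplat − PEEP) × Vt = 0.5 × (20.5 − 12) × 0.455 L = 0.5 × 8.5 × 0.455 = 1.934 L·cmH2O.

1.93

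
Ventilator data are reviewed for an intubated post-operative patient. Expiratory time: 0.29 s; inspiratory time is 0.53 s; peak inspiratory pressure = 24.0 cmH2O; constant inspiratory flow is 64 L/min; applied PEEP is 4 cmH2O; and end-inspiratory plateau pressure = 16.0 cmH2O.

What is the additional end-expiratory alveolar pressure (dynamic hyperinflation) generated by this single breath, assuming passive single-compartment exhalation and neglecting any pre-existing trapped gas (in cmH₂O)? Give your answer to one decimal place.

Flow: 64 L/min ÷ 60 = 1.0667 L/s.
Vt = flow × Ti = 1.0667 L/s × 0.53 s × 1000 mL/L = 565.35 mL.
R = (PIP − Pplat)/V̇ = (24.0 − 16.0) / 1.0667 = 8.0/1.0667 = 7.5 cmH2O·s/L.
C = Vt/(Pplat − PEEP) = 565.35 / (16.0 − 4) = 565.35/12.0 = 47.113 mL/cmH2O.
τ = R × C = 7.5 × 0.04711 L/cmH2O = 0.3533 s.
Fraction remaining = e^(−Te/τ) = e^(−0.29/0.3533) = 0.4401; trapped volume = 565.35 × 0.4401 = 248.81 mL.
Additional alveolar pressure from trapping ≈ V_trapped / C = 248.81 / 47.113 = 5.281 cmH2O.

5.3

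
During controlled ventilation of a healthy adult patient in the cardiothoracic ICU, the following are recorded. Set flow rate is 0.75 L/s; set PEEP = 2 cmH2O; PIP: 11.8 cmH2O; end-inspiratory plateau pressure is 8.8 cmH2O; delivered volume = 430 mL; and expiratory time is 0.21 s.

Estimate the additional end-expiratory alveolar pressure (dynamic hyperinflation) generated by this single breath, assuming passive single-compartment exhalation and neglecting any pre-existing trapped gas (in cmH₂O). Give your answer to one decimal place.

R = (PIP − Pplat)/V̇ = (11.8 − 8.8) / 0.75 = 3.0/0.75 = 4.0 cmH2O·s/L.
C = Vt/(Pplat − PEEP) = 430.0 / (8.8 − 2) = 430.0/6.8 = 63.235 mL/cmH2O.
τ = R × C = 4.0 × 0.06324 L/cmH2O = 0.253 s.
Fraction remaining = e^(−Te/τ) = e^(−0.21/0.253) = 0.436; trapped volume = 430.0 × 0.436 = 187.48 mL.
Additional alveolar pressure from trapping ≈ V_trapped / C = 187.48 / 63.235 = 2.965 cmH2O.

3.0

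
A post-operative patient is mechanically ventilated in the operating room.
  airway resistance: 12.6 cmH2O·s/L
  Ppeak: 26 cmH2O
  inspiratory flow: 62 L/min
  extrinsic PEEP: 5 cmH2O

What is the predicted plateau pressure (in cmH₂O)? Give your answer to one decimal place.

Flow: 62 L/min ÷ 60 = 1.0333 L/s.
Pplat = PIP − Raw × flow = 26 − 12.6 × 1.0333 = 26 − 13.02 = 12.98 cmH2O.

13.0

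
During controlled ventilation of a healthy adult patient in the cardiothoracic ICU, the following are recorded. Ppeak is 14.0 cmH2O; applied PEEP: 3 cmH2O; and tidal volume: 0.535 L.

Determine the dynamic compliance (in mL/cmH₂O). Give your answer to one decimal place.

Dynamic compliance = Vt / (PIP − PEEP) = 535 / (14.0 − 3) = 535 / 11.0 = 48.636 mL/cmH2O.

48.6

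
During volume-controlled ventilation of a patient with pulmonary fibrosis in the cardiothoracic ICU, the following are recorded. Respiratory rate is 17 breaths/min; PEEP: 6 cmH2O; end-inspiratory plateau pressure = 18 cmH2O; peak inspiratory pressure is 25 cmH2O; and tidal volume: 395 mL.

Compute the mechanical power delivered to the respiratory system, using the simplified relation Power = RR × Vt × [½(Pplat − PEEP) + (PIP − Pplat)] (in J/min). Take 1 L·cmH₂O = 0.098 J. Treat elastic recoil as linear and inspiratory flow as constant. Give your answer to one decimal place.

Per-breath work = Vt × [½(Pplat−PEEP) + (PIP−Pplat)] = 0.395 × [0.5×12.0 + 7.0] = 0.395 × 13.0 = 5.135 L·cmH2O.
Power = 17 × 5.135 = 87.295 L·cmH2O/min.
× 0.098 J/(L·cmH2O) → 8.555 J/min.

8.6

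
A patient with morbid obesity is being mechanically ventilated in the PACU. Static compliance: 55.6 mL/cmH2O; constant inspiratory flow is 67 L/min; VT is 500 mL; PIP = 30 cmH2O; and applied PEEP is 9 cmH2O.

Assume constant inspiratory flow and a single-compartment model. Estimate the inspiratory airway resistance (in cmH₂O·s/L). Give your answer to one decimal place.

Flow: 67 L/min ÷ 60 = 1.1167 L/s.
Equation of motion (constant flow): PIP = Vt/C + R·V̇ + PEEP.
R·V̇ = PIP − Vt/C − PEEP = 30 − 500/55.6 − 9 = 30 − 8.993 − 9 = 12.007 cmH2O.
R = 12.007 / 1.1167 = 10.752 cmH2O·s/L.

10.8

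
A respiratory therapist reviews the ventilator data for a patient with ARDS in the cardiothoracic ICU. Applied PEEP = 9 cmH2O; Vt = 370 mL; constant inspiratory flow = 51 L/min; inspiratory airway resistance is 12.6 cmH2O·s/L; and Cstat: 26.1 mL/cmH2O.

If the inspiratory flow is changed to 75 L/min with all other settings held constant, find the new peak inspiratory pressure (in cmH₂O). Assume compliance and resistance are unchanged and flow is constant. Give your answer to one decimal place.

38.9

Flow: 51 L/min ÷ 60 = 0.85 L/s.
New flow: 75 L/min ÷ 60 = 1.25 L/s.
PIP = Vt/C + R·V̇ + PEEP (constant-flow equation of motion).
Only the resistive term changes: ΔPIP = R × ΔV̇ = 12.6 × (1.25 − 0.85) = 12.6 × 0.4 = 5.04 cmH2O.
Original PIP = 370/26.1 + 12.6×0.85 + 9 = 33.886 cmH2O; new PIP = 33.886 + (5.04) = 38.926 cmH2O.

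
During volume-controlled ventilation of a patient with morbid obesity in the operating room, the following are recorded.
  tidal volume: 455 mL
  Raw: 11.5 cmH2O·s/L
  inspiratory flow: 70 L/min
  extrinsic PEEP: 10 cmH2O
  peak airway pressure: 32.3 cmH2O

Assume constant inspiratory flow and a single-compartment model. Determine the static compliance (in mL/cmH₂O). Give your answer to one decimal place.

Flow: 70 L/min ÷ 60 = 1.1667 L/s.
Equation of motion (constant flow): PIP = Vt/C + R·V̇ + PEEP.
Vt/C = PIP − R·V̇ − PEEP = 32.3 − 11.5×1.1667 − 10 = 32.3 − 13.417 − 10 = 8.883 cmH2O.
C = Vt / 8.883 = 455 / 8.883 = 51.221 mL/cmH2O.

51.2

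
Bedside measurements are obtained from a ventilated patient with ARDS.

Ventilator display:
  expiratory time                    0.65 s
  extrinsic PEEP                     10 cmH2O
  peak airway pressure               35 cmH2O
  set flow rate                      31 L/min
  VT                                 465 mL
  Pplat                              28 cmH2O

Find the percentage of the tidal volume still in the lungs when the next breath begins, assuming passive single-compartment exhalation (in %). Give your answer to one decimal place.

15.6

Flow: 31 L/min ÷ 60 = 0.5167 L/s.
R = (PIP − Pplat)/V̇ = (35 − 28) / 0.5167 = 7.0/0.5167 = 13.548 cmH2O·s/L.
C = Vt/(Pplat − PEEP) = 465.0 / (28 − 10) = 465.0/18.0 = 25.833 mL/cmH2O.
τ = R × C = 13.548 × 0.02583 L/cmH2O = 0.3499 s.
Fraction remaining at end-expiration = e^(−Te/τ) = e^(−0.65/0.3499) = 0.156 → 15.6%.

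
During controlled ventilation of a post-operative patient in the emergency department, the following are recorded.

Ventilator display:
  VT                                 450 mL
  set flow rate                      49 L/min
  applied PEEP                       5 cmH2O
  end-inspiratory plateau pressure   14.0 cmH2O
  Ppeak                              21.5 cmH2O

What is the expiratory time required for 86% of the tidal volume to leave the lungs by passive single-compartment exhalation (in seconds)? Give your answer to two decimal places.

0.90

Flow: 49 L/min ÷ 60 = 0.8167 L/s.
R = (PIP − Pplat)/V̇ = (21.5 − 14.0) / 0.8167 = 7.5/0.8167 = 9.183 cmH2O·s/L.
C = Vt/(Pplat − PEEP) = 450.0 / (14.0 − 5) = 450.0/9.0 = 50.0 mL/cmH2O.
τ = R × C = 9.183 × 0.05 L/cmH2O = 0.4592 s.
t = −τ·ln(1 − 0.86) = −0.4592·ln(0.14) = 0.9028 s.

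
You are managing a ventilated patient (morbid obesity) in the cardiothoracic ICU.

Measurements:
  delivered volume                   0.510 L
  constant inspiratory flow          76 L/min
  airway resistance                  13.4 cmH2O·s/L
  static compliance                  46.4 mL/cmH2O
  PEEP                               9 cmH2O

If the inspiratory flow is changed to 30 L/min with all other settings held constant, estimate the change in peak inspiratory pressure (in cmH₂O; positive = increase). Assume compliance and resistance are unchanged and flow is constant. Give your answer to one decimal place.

Flow: 76 L/min ÷ 60 = 1.2667 L/s.
New flow: 30 L/min ÷ 60 = 0.5 L/s.
PIP = Vt/C + R·V̇ + PEEP (constant-flow equation of motion).
Only the resistive term changes: ΔPIP = R × ΔV̇ = 13.4 × (0.5 − 1.2667) = 13.4 × -0.7667 = -10.274 cmH2O.

-10.3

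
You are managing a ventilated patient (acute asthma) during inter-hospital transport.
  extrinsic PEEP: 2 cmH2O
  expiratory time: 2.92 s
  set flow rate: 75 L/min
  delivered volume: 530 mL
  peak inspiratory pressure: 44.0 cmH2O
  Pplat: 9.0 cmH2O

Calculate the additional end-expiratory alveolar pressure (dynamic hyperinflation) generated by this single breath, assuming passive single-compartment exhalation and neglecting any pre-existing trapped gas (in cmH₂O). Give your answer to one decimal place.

Flow: 75 L/min ÷ 60 = 1.25 L/s.
R = (PIP − Pplat)/V̇ = (44.0 − 9.0) / 1.25 = 35.0/1.25 = 28.0 cmH2O·s/L.
C = Vt/(Pplat − PEEP) = 530.0 / (9.0 − 2) = 530.0/7.0 = 75.714 mL/cmH2O.
τ = R × C = 28.0 × 0.07571 L/cmH2O = 2.12 s.
Fraction remaining = e^(−Te/τ) = e^(−2.92/2.12) = 0.2522; trapped volume = 530.0 × 0.2522 = 133.67 mL.
Additional alveolar pressure from trapping ≈ V_trapped / C = 133.67 / 75.714 = 1.765 cmH2O.

1.8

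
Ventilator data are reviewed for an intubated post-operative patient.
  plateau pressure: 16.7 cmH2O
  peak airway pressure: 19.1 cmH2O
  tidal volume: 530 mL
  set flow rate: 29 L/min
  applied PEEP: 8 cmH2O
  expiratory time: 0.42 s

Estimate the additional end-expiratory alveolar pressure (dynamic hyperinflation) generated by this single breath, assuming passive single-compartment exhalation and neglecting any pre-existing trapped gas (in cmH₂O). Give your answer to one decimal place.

2.2

Flow: 29 L/min ÷ 60 = 0.4833 L/s.
R = (PIP − Pplat)/V̇ = (19.1 − 16.7) / 0.4833 = 2.4/0.4833 = 4.966 cmH2O·s/L.
C = Vt/(Pplat − PEEP) = 530.0 / (16.7 − 8) = 530.0/8.7 = 60.92 mL/cmH2O.
τ = R × C = 4.966 × 0.06092 L/cmH2O = 0.3025 s.
Fraction remaining = e^(−Te/τ) = e^(−0.42/0.3025) = 0.2495; trapped volume = 530.0 × 0.2495 = 132.24 mL.
Additional alveolar pressure from trapping ≈ V_trapped / C = 132.24 / 60.92 = 2.171 cmH2O.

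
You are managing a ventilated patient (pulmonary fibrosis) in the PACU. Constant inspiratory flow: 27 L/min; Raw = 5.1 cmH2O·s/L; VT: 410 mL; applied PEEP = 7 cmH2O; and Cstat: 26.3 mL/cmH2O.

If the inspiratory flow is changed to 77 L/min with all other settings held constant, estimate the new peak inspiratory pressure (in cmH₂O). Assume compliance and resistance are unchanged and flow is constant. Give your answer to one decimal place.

29.1

Flow: 27 L/min ÷ 60 = 0.45 L/s.
New flow: 77 L/min ÷ 60 = 1.2833 L/s.
PIP = Vt/C + R·V̇ + PEEP (constant-flow equation of motion).
Only the resistive term changes: ΔPIP = R × ΔV̇ = 5.1 × (1.2833 − 0.45) = 5.1 × 0.8333 = 4.25 cmH2O.
Original PIP = 410/26.3 + 5.1×0.45 + 7 = 24.884 cmH2O; new PIP = 24.884 + (4.25) = 29.134 cmH2O.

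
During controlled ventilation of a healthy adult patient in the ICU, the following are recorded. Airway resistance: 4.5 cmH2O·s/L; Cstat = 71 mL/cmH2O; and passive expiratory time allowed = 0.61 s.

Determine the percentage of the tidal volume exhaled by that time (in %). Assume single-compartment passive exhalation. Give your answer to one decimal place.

85.2

τ = R × C = 4.5 × 71 mL/cmH2O = 4.5 × 0.071 L/cmH2O = 0.3195 s.
Passive exhalation: V(t)/V₀ = e^(−t/τ) = e^(−0.61/0.3195) = 0.1482.
Fraction exhaled = 1 − 0.1482 = 0.8518 → 85.18%.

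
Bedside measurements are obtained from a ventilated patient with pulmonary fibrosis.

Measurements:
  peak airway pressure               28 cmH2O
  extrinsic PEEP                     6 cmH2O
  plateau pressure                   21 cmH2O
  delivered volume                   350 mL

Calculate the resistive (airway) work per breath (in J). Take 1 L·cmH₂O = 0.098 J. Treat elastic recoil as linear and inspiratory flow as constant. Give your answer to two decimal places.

0.24

With constant inspiratory flow the resistive pressure is constant at PIP − Pplat = 28 − 21 = 7.0 cmH2O, so resistive work = 7.0 × 0.350 = 2.45 L·cmH2O.
× 0.098 J/(L·cmH2O) → 0.2401 J.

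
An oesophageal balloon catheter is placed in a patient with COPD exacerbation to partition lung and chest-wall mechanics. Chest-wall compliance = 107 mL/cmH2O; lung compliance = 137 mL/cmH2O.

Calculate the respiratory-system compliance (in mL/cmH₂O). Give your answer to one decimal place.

Lung and chest wall are elastances in series: 1/Crs = 1/CL + 1/Ccw.
1/Crs = 1/137 + 1/107 = 0.01665.
Crs = 60.06 mL/cmH2O.

60.1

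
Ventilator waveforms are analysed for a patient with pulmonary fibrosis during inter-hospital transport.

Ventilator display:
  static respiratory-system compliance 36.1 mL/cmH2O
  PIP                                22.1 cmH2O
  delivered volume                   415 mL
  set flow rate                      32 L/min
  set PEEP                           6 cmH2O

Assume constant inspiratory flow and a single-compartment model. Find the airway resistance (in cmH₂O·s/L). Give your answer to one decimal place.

Flow: 32 L/min ÷ 60 = 0.5333 L/s.
Equation of motion (constant flow): PIP = Vt/C + R·V̇ + PEEP.
R·V̇ = PIP − Vt/C − PEEP = 22.1 − 415/36.1 − 6 = 22.1 − 11.496 − 6 = 4.604 cmH2O.
R = 4.604 / 0.5333 = 8.633 cmH2O·s/L.

8.6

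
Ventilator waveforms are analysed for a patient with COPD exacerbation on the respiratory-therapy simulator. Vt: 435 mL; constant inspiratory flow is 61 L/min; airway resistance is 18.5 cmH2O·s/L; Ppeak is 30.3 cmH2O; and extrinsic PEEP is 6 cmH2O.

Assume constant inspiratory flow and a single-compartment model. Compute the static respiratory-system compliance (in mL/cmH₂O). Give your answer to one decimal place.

Flow: 61 L/min ÷ 60 = 1.0167 L/s.
Equation of motion (constant flow): PIP = Vt/C + R·V̇ + PEEP.
Vt/C = PIP − R·V̇ − PEEP = 30.3 − 18.5×1.0167 − 6 = 30.3 − 18.809 − 6 = 5.491 cmH2O.
C = Vt / 5.491 = 435 / 5.491 = 79.221 mL/cmH2O.

79.2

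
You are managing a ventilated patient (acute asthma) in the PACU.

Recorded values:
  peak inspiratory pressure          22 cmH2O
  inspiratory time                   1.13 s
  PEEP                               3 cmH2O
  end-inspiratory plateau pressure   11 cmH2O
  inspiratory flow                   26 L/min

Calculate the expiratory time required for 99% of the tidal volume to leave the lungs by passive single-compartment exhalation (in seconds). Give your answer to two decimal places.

7.16

Flow: 26 L/min ÷ 60 = 0.4333 L/s.
Vt = flow × Ti = 0.4333 L/s × 1.13 s × 1000 mL/L = 489.63 mL.
R = (PIP − Pplat)/V̇ = (22 − 11) / 0.4333 = 11.0/0.4333 = 25.387 cmH2O·s/L.
C = Vt/(Pplat − PEEP) = 489.63 / (11 − 3) = 489.63/8.0 = 61.204 mL/cmH2O.
τ = R × C = 25.387 × 0.0612 L/cmH2O = 1.554 s.
t = −τ·ln(1 − 0.99) = −1.554·ln(0.01) = 7.156 s.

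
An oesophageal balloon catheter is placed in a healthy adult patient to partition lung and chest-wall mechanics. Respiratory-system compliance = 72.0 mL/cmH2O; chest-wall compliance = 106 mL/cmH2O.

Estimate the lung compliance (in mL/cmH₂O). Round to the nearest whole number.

1/CL = 1/Crs − 1/Ccw.
1/CL = 1/72.0 − 1/106 = 0.004455.
CL = 224.47 mL/cmH2O.

224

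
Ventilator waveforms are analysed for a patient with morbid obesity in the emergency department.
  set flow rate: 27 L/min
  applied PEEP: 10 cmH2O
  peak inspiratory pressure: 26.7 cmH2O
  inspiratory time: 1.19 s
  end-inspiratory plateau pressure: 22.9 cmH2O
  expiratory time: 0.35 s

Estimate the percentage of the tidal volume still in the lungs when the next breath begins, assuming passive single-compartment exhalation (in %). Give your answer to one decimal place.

36.8

Flow: 27 L/min ÷ 60 = 0.45 L/s.
Vt = flow × Ti = 0.45 L/s × 1.19 s × 1000 mL/L = 535.5 mL.
R = (PIP − Pplat)/V̇ = (26.7 − 22.9) / 0.45 = 3.8/0.45 = 8.444 cmH2O·s/L.
C = Vt/(Pplat − PEEP) = 535.5 / (22.9 − 10) = 535.5/12.9 = 41.512 mL/cmH2O.
τ = R × C = 8.444 × 0.04151 L/cmH2O = 0.3505 s.
Fraction remaining at end-expiration = e^(−Te/τ) = e^(−0.35/0.3505) = 0.3684 → 36.84%.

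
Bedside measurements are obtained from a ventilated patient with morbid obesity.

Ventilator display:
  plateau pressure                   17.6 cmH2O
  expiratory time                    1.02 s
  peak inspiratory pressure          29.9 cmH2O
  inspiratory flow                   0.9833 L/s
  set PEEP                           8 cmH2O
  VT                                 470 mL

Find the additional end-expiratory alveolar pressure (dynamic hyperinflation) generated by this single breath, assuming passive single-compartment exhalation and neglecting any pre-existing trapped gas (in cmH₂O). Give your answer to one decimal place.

R = (PIP − Pplat)/V̇ = (29.9 − 17.6) / 0.9833 = 12.3/0.9833 = 12.509 cmH2O·s/L.
C = Vt/(Pplat − PEEP) = 470.0 / (17.6 − 8) = 470.0/9.6 = 48.958 mL/cmH2O.
τ = R × C = 12.509 × 0.04896 L/cmH2O = 0.6124 s.
Fraction remaining = e^(−Te/τ) = e^(−1.02/0.6124) = 0.1891; trapped volume = 470.0 × 0.1891 = 88.877 mL.
Additional alveolar pressure from trapping ≈ V_trapped / C = 88.877 / 48.958 = 1.815 cmH2O.

1.8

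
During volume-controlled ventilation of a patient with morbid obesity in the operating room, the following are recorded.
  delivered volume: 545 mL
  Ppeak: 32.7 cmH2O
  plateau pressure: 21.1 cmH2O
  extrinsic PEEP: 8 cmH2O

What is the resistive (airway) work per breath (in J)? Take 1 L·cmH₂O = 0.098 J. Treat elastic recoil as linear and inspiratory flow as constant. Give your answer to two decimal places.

0.62

With constant inspiratory flow the resistive pressure is constant at PIP − Pplat = 32.7 − 21.1 = 11.6 cmH2O, so resistive work = 11.6 × 0.545 = 6.322 L·cmH2O.
× 0.098 J/(L·cmH2O) → 0.6196 J.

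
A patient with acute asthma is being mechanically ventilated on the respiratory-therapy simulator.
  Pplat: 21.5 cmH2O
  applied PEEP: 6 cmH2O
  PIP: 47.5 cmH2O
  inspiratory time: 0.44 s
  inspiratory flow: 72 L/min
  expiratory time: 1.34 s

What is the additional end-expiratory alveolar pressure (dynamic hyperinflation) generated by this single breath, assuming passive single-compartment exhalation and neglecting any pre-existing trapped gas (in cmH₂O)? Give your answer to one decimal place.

2.5

Flow: 72 L/min ÷ 60 = 1.2 L/s.
Vt = flow × Ti = 1.2 L/s × 0.44 s × 1000 mL/L = 528.0 mL.
R = (PIP − Pplat)/V̇ = (47.5 − 21.5) / 1.2 = 26.0/1.2 = 21.667 cmH2O·s/L.
C = Vt/(Pplat − PEEP) = 528.0 / (21.5 − 6) = 528.0/15.5 = 34.065 mL/cmH2O.
τ = R × C = 21.667 × 0.03407 L/cmH2O = 0.7382 s.
Fraction remaining = e^(−Te/τ) = e^(−1.34/0.7382) = 0.1628; trapped volume = 528.0 × 0.1628 = 85.958 mL.
Additional alveolar pressure from trapping ≈ V_trapped / C = 85.958 / 34.065 = 2.523 cmH2O.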